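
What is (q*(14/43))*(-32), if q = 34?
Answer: -15232/43 ≈ -354.23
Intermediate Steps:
(q*(14/43))*(-32) = (34*(14/43))*(-32) = (476/43)*(-32) = -15232/43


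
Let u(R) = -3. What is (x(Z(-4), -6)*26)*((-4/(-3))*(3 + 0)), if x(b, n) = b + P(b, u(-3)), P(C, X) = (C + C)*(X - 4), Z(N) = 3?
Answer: -4056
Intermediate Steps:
P(C, X) = 2*C*(-4 + X) (P(C, X) = (2*C)*(-4 + X) = 2*C*(-4 + X))
x(b, n) = -13*b (x(b, n) = b + 2*b*(-4 - 3) = b + 2*b*(-7) = b - 14*b = -13*b)
(x(Z(-4), -6)*26)*((-4/(-3))*(3 + 0)) = (-13*3*26)*((-4/(-3))*(3 + 0)) = (-39*26)*(-4*(-⅓)*3) = -1352*3 = -1014*4 = -4056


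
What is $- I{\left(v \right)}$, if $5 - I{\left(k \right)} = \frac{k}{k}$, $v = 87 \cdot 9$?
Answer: $-4$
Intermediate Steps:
$v = 783$
$I{\left(k \right)} = 4$ ($I{\left(k \right)} = 5 - \frac{k}{k} = 5 - 1 = 4$)
$- I{\left(v \right)} = \left(-1\right) 4 = -4$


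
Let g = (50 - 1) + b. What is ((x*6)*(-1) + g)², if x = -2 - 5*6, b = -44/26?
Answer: 9678321/169 ≈ 57268.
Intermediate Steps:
b = -22/13 (b = -44*1/26 = -22/13 ≈ -1.6923)
x = -32 (x = -2 - 30 = -32)
g = 615/13 (g = (50 - 1) - 22/13 = 49 - 22/13 = 615/13 ≈ 47.308)
((x*6)*(-1) + g)² = (-32*6*(-1) + 615/13)² = (-192*(-1) + 615/13)² = (192 + 615/13)² = (3111/13)² = 9678321/169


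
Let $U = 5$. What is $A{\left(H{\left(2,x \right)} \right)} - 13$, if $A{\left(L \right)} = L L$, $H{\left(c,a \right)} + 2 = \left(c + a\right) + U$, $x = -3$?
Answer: $-9$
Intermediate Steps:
$H{\left(c,a \right)} = 3 + a + c$ ($H{\left(c,a \right)} = -2 + \left(\left(c + a\right) + 5\right) = -2 + \left(\left(a + c\right) + 5\right) = -2 + \left(5 + a + c\right) = 3 + a + c$)
$A{\left(L \right)} = L^{2}$
$A{\left(H{\left(2,x \right)} \right)} - 13 = \left(3 - 3 + 2\right)^{2} - 13 = 2^{2} - 13 = 4 - 13 = -9$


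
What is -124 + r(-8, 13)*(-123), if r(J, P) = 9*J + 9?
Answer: 7625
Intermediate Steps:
r(J, P) = 9 + 9*J
-124 + r(-8, 13)*(-123) = -124 + (9 + 9*(-8))*(-123) = -124 + (9 - 72)*(-123) = -124 - 63*(-123) = -124 + 7749 = 7625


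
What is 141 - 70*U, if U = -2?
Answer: 281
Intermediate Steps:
141 - 70*U = 141 - 70*(-2) = 141 + 140 = 281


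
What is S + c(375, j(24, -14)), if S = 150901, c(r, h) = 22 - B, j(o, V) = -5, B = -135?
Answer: 151058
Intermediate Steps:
c(r, h) = 157 (c(r, h) = 22 - 1*(-135) = 22 + 135 = 157)
S + c(375, j(24, -14)) = 150901 + 157 = 151058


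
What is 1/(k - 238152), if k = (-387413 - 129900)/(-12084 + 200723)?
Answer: -188639/44925272441 ≈ -4.1989e-6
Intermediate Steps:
k = -517313/188639 ≈ -2.7423
1/(k - 238152) = 1/(-517313/188639 - 238152) = 1/(-44925272441/188639) = -188639/44925272441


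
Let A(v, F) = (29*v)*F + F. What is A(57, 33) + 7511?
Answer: 62093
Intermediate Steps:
A(v, F) = F + 29*F*v (A(v, F) = 29*F*v + F = F + 29*F*v)
A(57, 33) + 7511 = 33*(1 + 29*57) + 7511 = 33*(1 + 1653) + 7511 = 33*1654 + 7511 = 54582 + 7511 = 62093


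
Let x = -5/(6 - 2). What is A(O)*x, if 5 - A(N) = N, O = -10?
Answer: -75/4 ≈ -18.750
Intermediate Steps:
A(N) = 5 - N
x = -5/4 ≈ -1.2500
A(O)*x = (5 - 1*(-10))*(-5/4) = (5 + 10)*(-5/4) = 15*(-5/4) = -75/4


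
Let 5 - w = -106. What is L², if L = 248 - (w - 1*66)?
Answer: 41209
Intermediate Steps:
w = 111 (w = 5 - 1*(-106) = 5 + 106 = 111)
L = 203 (L = 248 - (111 - 1*66) = 248 - (111 - 66) = 248 - 1*45 = 248 - 45 = 203)
L² = 203² = 41209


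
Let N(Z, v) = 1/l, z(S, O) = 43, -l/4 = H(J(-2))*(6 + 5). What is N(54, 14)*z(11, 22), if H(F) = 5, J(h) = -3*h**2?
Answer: -43/220 ≈ -0.19545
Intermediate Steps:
l = -220 (l = -20*(6 + 5) = -20*11 = -4*55 = -220)
N(Z, v) = -1/220 (N(Z, v) = 1/(-220) = -1/220)
N(54, 14)*z(11, 22) = -1/220*43 = -43/220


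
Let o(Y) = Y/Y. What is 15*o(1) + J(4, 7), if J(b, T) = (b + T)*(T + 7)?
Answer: 169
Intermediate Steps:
J(b, T) = (7 + T)*(T + b) (J(b, T) = (T + b)*(7 + T) = (7 + T)*(T + b))
o(Y) = 1
15*o(1) + J(4, 7) = 15*1 + (7² + 7*7 + 7*4 + 7*4) = 15 + (49 + 49 + 28 + 28) = 15 + 154 = 169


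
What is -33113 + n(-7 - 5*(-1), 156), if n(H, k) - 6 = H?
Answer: -33109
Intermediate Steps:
n(H, k) = 6 + H
-33113 + n(-7 - 5*(-1), 156) = -33113 + (6 + (-7 - 5*(-1))) = -33113 + (6 + (-7 + 5)) = -33113 + (6 - 2) = -33113 + 4 = -33109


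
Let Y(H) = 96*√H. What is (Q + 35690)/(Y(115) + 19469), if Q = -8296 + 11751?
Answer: 762114005/377982121 - 3757920*√115/377982121 ≈ 1.9097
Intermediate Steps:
Q = 3455
(Q + 35690)/(Y(115) + 19469) = (3455 + 35690)/(96*√115 + 19469) = 39145/(19469 + 96*√115)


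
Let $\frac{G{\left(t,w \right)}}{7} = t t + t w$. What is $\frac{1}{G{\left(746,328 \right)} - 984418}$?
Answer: $\frac{1}{4624010} \approx 2.1626 \cdot 10^{-7}$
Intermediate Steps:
$G{\left(t,w \right)} = 7 t^{2} + 7 t w$ ($G{\left(t,w \right)} = 7 \left(t t + t w\right) = 7 \left(t^{2} + t w\right) = 7 t^{2} + 7 t w$)
$\frac{1}{G{\left(746,328 \right)} - 984418} = \frac{1}{7 \cdot 746 \left(746 + 328\right) - 984418} = \frac{1}{7 \cdot 746 \cdot 1074 - 984418} = \frac{1}{5608428 - 984418} = \frac{1}{4624010}$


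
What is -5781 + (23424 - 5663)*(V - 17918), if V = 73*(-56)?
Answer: -390854347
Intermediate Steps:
V = -4088
-5781 + (23424 - 5663)*(V - 17918) = -5781 + (23424 - 5663)*(-4088 - 17918) = -5781 + 17761*(-22006) = -5781 - 390848566 = -390854347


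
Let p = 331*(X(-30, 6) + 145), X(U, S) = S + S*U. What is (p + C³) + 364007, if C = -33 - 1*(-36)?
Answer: 354435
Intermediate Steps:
C = 3 (C = -33 + 36 = 3)
p = -9599 (p = 331*(6*(1 - 30) + 145) = 331*(6*(-29) + 145) = 331*(-174 + 145) = 331*(-29) = -9599)
(p + C³) + 364007 = (-9599 + 3³) + 364007 = (-9599 + 27) + 364007 = -9572 + 364007 = 354435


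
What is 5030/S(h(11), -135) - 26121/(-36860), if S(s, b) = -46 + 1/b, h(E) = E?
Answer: -24867545469/228937460 ≈ -108.62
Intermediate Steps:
5030/S(h(11), -135) - 26121/(-36860) = 5030/(-46 + 1/(-135)) - 26121/(-36860) = 5030/(-46 - 1/135) - 26121*(-1/36860) = 5030/(-6211/135) + 26121/36860 = 5030*(-135/6211) + 26121/36860 = -679050/6211 + 26121/36860 = -24867545469/228937460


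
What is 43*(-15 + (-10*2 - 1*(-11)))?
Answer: -1032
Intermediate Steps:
43*(-15 + (-10*2 - 1*(-11))) = 43*(-15 + (-2*10 + 11)) = 43*(-15 + (-20 + 11)) = 43*(-15 - 9) = 43*(-24) = -1032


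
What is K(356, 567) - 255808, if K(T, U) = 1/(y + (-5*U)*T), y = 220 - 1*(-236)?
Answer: -258060133633/1008804 ≈ -2.5581e+5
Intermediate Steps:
y = 456 (y = 220 + 236 = 456)
K(T, U) = 1/(456 - 5*T*U) (K(T, U) = 1/(456 + (-5*U)*T) = 1/(456 - 5*T*U))
K(356, 567) - 255808 = -1/(-456 + 5*356*567) - 255808 = -1/(-456 + 1009260) - 255808 = -1/1008804 - 255808 = -258060133633/1008804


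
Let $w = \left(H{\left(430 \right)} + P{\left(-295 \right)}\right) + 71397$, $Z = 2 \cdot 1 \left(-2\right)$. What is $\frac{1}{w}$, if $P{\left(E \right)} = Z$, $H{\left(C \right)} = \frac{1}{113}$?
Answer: $\frac{113}{8067410} \approx 1.4007 \cdot 10^{-5}$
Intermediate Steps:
$H{\left(C \right)} = \frac{1}{113}$
$Z = -4$ ($Z = 2 \left(-2\right) = -4$)
$P{\left(E \right)} = -4$
$w = \frac{8067410}{113}$ ($w = \left(\frac{1}{113} - 4\right) + 71397 = - \frac{451}{113} + 71397 = \frac{8067410}{113} \approx 71393.0$)
$\frac{1}{w} = \frac{1}{\frac{8067410}{113}} = \frac{113}{8067410}$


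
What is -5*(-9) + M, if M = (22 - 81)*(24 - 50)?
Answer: 1579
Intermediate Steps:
M = 1534 (M = -59*(-26) = 1534)
-5*(-9) + M = -5*(-9) + 1534 = 45 + 1534 = 1579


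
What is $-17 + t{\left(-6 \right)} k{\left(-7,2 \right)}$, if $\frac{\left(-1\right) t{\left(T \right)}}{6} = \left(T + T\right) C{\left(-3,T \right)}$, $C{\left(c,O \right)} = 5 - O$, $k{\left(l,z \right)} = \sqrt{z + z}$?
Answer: $1567$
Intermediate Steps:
$k{\left(l,z \right)} = \sqrt{2} \sqrt{z}$ ($k{\left(l,z \right)} = \sqrt{2 z} = \sqrt{2} \sqrt{z}$)
$t{\left(T \right)} = - 12 T \left(5 - T\right)$ ($t{\left(T \right)} = - 6 \left(T + T\right) \left(5 - T\right) = - 6 \cdot 2 T \left(5 - T\right) = - 12 T \left(5 - T\right)$)
$-17 + t{\left(-6 \right)} k{\left(-7,2 \right)} = -17 + 12 \left(-6\right) \left(-5 - 6\right) \sqrt{2} \sqrt{2} = -17 + 12 \left(-6\right) \left(-11\right) 2 = -17 + 792 \cdot 2 = -17 + 1584 = 1567$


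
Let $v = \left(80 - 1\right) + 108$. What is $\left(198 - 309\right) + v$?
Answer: $76$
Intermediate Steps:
$v = 187$ ($v = 79 + 108 = 187$)
$\left(198 - 309\right) + v = \left(198 - 309\right) + 187 = -111 + 187 = 76$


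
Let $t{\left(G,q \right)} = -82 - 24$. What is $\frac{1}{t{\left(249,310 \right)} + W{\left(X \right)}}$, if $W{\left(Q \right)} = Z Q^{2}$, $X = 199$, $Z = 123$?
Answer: $\frac{1}{4870817} \approx 2.053 \cdot 10^{-7}$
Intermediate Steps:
$t{\left(G,q \right)} = -106$
$W{\left(Q \right)} = 123 Q^{2}$
$\frac{1}{t{\left(249,310 \right)} + W{\left(X \right)}} = \frac{1}{-106 + 123 \cdot 199^{2}} = \frac{1}{-106 + 123 \cdot 39601} = \frac{1}{-106 + 4870923} = \frac{1}{4870817}$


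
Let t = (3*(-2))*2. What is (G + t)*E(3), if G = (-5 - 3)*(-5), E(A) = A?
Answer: 84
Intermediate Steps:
t = -12 (t = -6*2 = -12)
G = 40 (G = -8*(-5) = 40)
(G + t)*E(3) = (40 - 12)*3 = 28*3 = 84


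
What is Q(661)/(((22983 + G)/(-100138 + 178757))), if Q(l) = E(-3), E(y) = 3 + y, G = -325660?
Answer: 0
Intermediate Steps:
Q(l) = 0 (Q(l) = 3 - 3 = 0)
Q(661)/(((22983 + G)/(-100138 + 178757))) = 0/(((22983 - 325660)/(-100138 + 178757))) = 0/((-302677/78619)) = 0/((-302677*1/78619)) = 0/(-302677/78619) = 0*(-78619/302677) = 0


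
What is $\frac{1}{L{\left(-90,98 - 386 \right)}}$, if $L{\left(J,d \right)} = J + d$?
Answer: $- \frac{1}{378} \approx -0.0026455$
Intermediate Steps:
$\frac{1}{L{\left(-90,98 - 386 \right)}} = \frac{1}{-90 + \left(98 - 386\right)} = \frac{1}{-90 - 288} = \frac{1}{-378} = - \frac{1}{378}$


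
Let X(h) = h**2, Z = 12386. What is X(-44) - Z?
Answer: -10450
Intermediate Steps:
X(-44) - Z = (-44)**2 - 1*12386 = 1936 - 12386 = -10450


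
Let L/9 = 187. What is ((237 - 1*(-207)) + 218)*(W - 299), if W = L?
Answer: 916208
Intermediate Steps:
L = 1683 (L = 9*187 = 1683)
W = 1683
((237 - 1*(-207)) + 218)*(W - 299) = ((237 - 1*(-207)) + 218)*(1683 - 299) = ((237 + 207) + 218)*1384 = (444 + 218)*1384 = 662*1384 = 916208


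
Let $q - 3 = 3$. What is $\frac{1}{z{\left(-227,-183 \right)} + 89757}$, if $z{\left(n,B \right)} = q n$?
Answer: $\frac{1}{88395} \approx 1.1313 \cdot 10^{-5}$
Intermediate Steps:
$q = 6$ ($q = 3 + 3 = 6$)
$z{\left(n,B \right)} = 6 n$
$\frac{1}{z{\left(-227,-183 \right)} + 89757} = \frac{1}{6 \left(-227\right) + 89757} = \frac{1}{-1362 + 89757} = \frac{1}{88395}$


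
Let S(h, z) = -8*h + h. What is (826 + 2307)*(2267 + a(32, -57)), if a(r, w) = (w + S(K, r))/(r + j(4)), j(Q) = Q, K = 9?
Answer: 21276203/3 ≈ 7.0921e+6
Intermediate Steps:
S(h, z) = -7*h
a(r, w) = (-63 + w)/(4 + r) (a(r, w) = (w - 7*9)/(r + 4) = (w - 63)/(4 + r) = (-63 + w)/(4 + r))
(826 + 2307)*(2267 + a(32, -57)) = (826 + 2307)*(2267 + (-63 - 57)/(4 + 32)) = 3133*(2267 - 120/36) = 3133*(2267 + (1/36)*(-120)) = 3133*(2267 - 10/3) = 3133*(6791/3) = 21276203/3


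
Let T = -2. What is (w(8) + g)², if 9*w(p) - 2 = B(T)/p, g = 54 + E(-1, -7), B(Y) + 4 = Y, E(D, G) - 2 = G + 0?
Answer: 3129361/1296 ≈ 2414.6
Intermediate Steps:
E(D, G) = 2 + G (E(D, G) = 2 + (G + 0) = 2 + G)
B(Y) = -4 + Y
g = 49 (g = 54 + (2 - 7) = 54 - 5 = 49)
w(p) = 2/9 - 2/(3*p) (w(p) = 2/9 + ((-4 - 2)/p)/9 = 2/9 + (-6/p)/9 = 2/9 - 2/(3*p))
(w(8) + g)² = ((2/9)*(-3 + 8)/8 + 49)² = ((2/9)*(⅛)*5 + 49)² = (5/36 + 49)² = (1769/36)² = 3129361/1296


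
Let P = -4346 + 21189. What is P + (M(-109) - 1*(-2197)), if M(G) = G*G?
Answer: 30921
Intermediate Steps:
M(G) = G²
P = 16843
P + (M(-109) - 1*(-2197)) = 16843 + ((-109)² - 1*(-2197)) = 16843 + (11881 + 2197) = 16843 + 14078 = 30921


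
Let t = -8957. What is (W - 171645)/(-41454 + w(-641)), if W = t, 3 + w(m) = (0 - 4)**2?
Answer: 180602/41441 ≈ 4.3580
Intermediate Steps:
w(m) = 13 (w(m) = -3 + (0 - 4)**2 = -3 + (-4)**2 = -3 + 16 = 13)
W = -8957
(W - 171645)/(-41454 + w(-641)) = (-8957 - 171645)/(-41454 + 13) = -180602/(-41441) = -180602*(-1/41441) = 180602/41441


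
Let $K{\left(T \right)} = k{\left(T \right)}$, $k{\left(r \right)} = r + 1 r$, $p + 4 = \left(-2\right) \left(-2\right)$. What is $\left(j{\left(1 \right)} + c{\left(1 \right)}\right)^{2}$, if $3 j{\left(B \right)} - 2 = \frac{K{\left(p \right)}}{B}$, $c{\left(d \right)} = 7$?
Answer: $\frac{529}{9} \approx 58.778$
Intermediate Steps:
$p = 0$ ($p = -4 - -4 = -4 + 4 = 0$)
$k{\left(r \right)} = 2 r$ ($k{\left(r \right)} = r + r = 2 r$)
$K{\left(T \right)} = 2 T$
$j{\left(B \right)} = \frac{2}{3}$ ($j{\left(B \right)} = \frac{2}{3} + \frac{2 \cdot 0 \frac{1}{B}}{3} = \frac{2}{3} + \frac{0 \frac{1}{B}}{3} = \frac{2}{3} + \frac{1}{3} \cdot 0 = \frac{2}{3} + 0 = \frac{2}{3}$)
$\left(j{\left(1 \right)} + c{\left(1 \right)}\right)^{2} = \left(\frac{2}{3} + 7\right)^{2} = \left(\frac{23}{3}\right)^{2} = \frac{529}{9}$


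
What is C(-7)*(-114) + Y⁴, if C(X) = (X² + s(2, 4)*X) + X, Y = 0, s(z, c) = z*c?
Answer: 1596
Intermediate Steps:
s(z, c) = c*z
C(X) = X² + 9*X (C(X) = (X² + (4*2)*X) + X = (X² + 8*X) + X = X² + 9*X)
C(-7)*(-114) + Y⁴ = -7*(9 - 7)*(-114) + 0⁴ = -7*2*(-114) + 0 = -14*(-114) + 0 = 1596 + 0 = 1596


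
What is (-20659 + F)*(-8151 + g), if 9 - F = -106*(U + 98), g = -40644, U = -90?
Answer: 966238590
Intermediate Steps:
F = 857 (F = 9 - (-106)*(-90 + 98) = 9 - (-106)*8 = 9 - 1*(-848) = 9 + 848 = 857)
(-20659 + F)*(-8151 + g) = (-20659 + 857)*(-8151 - 40644) = -19802*(-48795) = 966238590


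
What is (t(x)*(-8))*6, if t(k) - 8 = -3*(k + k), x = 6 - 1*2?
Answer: 768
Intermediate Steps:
x = 4 (x = 6 - 2 = 4)
t(k) = 8 - 6*k (t(k) = 8 - 3*(k + k) = 8 - 6*k)
(t(x)*(-8))*6 = ((8 - 6*4)*(-8))*6 = ((8 - 24)*(-8))*6 = -16*(-8)*6 = 128*6 = 768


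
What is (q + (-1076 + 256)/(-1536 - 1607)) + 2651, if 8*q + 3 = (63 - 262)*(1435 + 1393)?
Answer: -1702138521/25144 ≈ -67696.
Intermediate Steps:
q = -562775/8 (q = -3/8 + ((63 - 262)*(1435 + 1393))/8 = -3/8 + (-199*2828)/8 = -3/8 + (1/8)*(-562772) = -3/8 - 140693/2 = -562775/8 ≈ -70347.)
(q + (-1076 + 256)/(-1536 - 1607)) + 2651 = (-562775/8 + (-1076 + 256)/(-1536 - 1607)) + 2651 = (-562775/8 - 820/(-3143)) + 2651 = (-562775/8 - 820*(-1/3143)) + 2651 = (-562775/8 + 820/3143) + 2651 = -1768795265/25144 + 2651 = -1702138521/25144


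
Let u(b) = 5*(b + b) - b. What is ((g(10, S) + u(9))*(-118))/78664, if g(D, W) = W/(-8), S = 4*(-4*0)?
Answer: -4779/39332 ≈ -0.12150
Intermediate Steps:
S = 0 (S = 4*0 = 0)
g(D, W) = -W/8 (g(D, W) = W*(-⅛) = -W/8)
u(b) = 9*b (u(b) = 5*(2*b) - b = 10*b - b = 9*b)
((g(10, S) + u(9))*(-118))/78664 = ((-⅛*0 + 9*9)*(-118))/78664 = ((0 + 81)*(-118))*(1/78664) = (81*(-118))*(1/78664) = -9558*1/78664 = -4779/39332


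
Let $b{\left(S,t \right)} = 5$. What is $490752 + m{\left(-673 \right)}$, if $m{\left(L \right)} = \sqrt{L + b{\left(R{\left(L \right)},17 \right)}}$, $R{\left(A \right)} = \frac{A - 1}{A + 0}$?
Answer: $490752 + 2 i \sqrt{167} \approx 4.9075 \cdot 10^{5} + 25.846 i$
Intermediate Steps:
$R{\left(A \right)} = \frac{-1 + A}{A}$
$m{\left(L \right)} = \sqrt{5 + L}$ ($m{\left(L \right)} = \sqrt{L + 5} = \sqrt{5 + L}$)
$490752 + m{\left(-673 \right)} = 490752 + \sqrt{5 - 673} = 490752 + \sqrt{-668} = 490752 + 2 i \sqrt{167}$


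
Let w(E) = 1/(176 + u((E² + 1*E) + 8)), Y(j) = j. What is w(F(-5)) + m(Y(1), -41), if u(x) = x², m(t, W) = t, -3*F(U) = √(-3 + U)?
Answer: (768*√2 + 18361*I)/(8*(96*√2 + 2285*I)) ≈ 1.0044 + 0.00026235*I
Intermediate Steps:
F(U) = -√(-3 + U)/3
w(E) = 1/(176 + (8 + E + E²)²) (w(E) = 1/(176 + ((E² + 1*E) + 8)²) = 1/(176 + ((E² + E) + 8)²) = 1/(176 + ((E + E²) + 8)²) = 1/(176 + (8 + E + E²)²))
w(F(-5)) + m(Y(1), -41) = 1/(176 + (8 - √(-3 - 5)/3 + (-√(-3 - 5)/3)²)²) + 1 = 1/(176 + (8 - 2*I*√2/3 + (-2*I*√2/3)²)²) + 1 = 1/(176 + (8 - 2*I*√2/3 - 8/9)²) + 1 = 1/(176 + (64/9 - 2*I*√2/3)²) + 1 = 1 + 1/(176 + (64/9 - 2*I*√2/3)²)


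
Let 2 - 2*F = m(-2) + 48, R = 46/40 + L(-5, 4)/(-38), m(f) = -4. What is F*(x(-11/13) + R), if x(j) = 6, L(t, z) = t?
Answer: -58107/380 ≈ -152.91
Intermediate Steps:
R = 487/380 (R = 46/40 - 5/(-38) = 46*(1/40) - 5*(-1/38) = 23/20 + 5/38 = 487/380 ≈ 1.2816)
F = -21 (F = 1 - (-4 + 48)/2 = 1 - ½*44 = 1 - 22 = -21)
F*(x(-11/13) + R) = -21*(6 + 487/380) = -21*2767/380 = -58107/380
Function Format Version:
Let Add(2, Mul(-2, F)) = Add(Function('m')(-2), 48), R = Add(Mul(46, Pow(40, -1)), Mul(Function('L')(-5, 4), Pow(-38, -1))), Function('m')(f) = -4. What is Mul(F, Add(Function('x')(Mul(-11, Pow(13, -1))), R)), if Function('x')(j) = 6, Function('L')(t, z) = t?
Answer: Rational(-58107, 380) ≈ -152.91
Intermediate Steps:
R = Rational(487, 380) (R = Add(Mul(46, Pow(40, -1)), Mul(-5, Pow(-38, -1))) = Add(Mul(46, Rational(1, 40)), Mul(-5, Rational(-1, 38))) = Add(Rational(23, 20), Rational(5, 38)) = Rational(487, 380) ≈ 1.2816)
F = -21 (F = Add(1, Mul(Rational(-1, 2), Add(-4, 48))) = Add(1, Mul(Rational(-1, 2), 44)) = Add(1, -22) = -21)
Mul(F, Add(Function('x')(Mul(-11, Pow(13, -1))), R)) = Mul(-21, Add(6, Rational(487, 380))) = Mul(-21, Rational(2767, 380)) = Rational(-58107, 380)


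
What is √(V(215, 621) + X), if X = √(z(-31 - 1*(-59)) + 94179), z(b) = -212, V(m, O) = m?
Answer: √(215 + √93967) ≈ 22.837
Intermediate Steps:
X = √93967 (X = √(-212 + 94179) = √93967 ≈ 306.54)
√(V(215, 621) + X) = √(215 + √93967)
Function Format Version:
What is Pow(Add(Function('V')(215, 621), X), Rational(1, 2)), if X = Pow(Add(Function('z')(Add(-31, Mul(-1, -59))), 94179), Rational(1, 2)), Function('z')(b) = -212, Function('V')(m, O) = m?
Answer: Pow(Add(215, Pow(93967, Rational(1, 2))), Rational(1, 2)) ≈ 22.837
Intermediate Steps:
X = Pow(93967, Rational(1, 2)) (X = Pow(Add(-212, 94179), Rational(1, 2)) = Pow(93967, Rational(1, 2)) ≈ 306.54)
Pow(Add(Function('V')(215, 621), X), Rational(1, 2)) = Pow(Add(215, Pow(93967, Rational(1, 2))), Rational(1, 2))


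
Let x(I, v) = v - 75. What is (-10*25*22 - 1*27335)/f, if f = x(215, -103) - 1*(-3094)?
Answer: -10945/972 ≈ -11.260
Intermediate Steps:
x(I, v) = -75 + v
f = 2916 (f = (-75 - 103) - 1*(-3094) = -178 + 3094 = 2916)
(-10*25*22 - 1*27335)/f = (-10*25*22 - 1*27335)/2916 = (-250*22 - 27335)*(1/2916) = (-5500 - 27335)*(1/2916) = -32835*1/2916 = -10945/972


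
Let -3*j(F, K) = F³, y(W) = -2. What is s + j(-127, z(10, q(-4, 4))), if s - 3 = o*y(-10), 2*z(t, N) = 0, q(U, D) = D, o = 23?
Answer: 2048254/3 ≈ 6.8275e+5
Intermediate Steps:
z(t, N) = 0 (z(t, N) = (½)*0 = 0)
j(F, K) = -F³/3
s = -43 (s = 3 + 23*(-2) = 3 - 46 = -43)
s + j(-127, z(10, q(-4, 4))) = -43 - ⅓*(-127)³ = -43 - ⅓*(-2048383) = -43 + 2048383/3 = 2048254/3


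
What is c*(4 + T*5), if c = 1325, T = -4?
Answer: -21200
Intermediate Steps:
c*(4 + T*5) = 1325*(4 - 4*5) = 1325*(4 - 20) = 1325*(-16) = -21200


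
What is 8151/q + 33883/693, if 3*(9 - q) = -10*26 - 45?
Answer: 28195085/230076 ≈ 122.55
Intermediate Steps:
q = 332/3 (q = 9 - (-10*26 - 45)/3 = 9 - (-260 - 45)/3 = 9 - 1/3*(-305) = 9 + 305/3 = 332/3 ≈ 110.67)
8151/q + 33883/693 = 8151/(332/3) + 33883/693 = 8151*(3/332) + 33883*(1/693) = 24453/332 + 33883/693 = 28195085/230076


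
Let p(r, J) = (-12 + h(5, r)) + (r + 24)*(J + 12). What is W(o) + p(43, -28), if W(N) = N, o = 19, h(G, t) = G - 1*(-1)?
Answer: -1059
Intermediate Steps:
h(G, t) = 1 + G (h(G, t) = G + 1 = 1 + G)
p(r, J) = -6 + (12 + J)*(24 + r) (p(r, J) = (-12 + (1 + 5)) + (r + 24)*(J + 12) = (-12 + 6) + (24 + r)*(12 + J) = -6 + (12 + J)*(24 + r))
W(o) + p(43, -28) = 19 + (282 + 12*43 + 24*(-28) - 28*43) = 19 + (282 + 516 - 672 - 1204) = 19 - 1078 = -1059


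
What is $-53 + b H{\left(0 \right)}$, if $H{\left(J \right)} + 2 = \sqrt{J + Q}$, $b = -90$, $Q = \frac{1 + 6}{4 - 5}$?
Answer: $127 - 90 i \sqrt{7} \approx 127.0 - 238.12 i$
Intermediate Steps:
$Q = -7$ ($Q = \frac{7}{-1} = 7 \left(-1\right) = -7$)
$H{\left(J \right)} = -2 + \sqrt{-7 + J}$ ($H{\left(J \right)} = -2 + \sqrt{J - 7} = -2 + \sqrt{-7 + J}$)
$-53 + b H{\left(0 \right)} = -53 - 90 \left(-2 + \sqrt{-7 + 0}\right) = -53 - 90 \left(-2 + \sqrt{-7}\right) = -53 - 90 \left(-2 + i \sqrt{7}\right) = -53 + \left(180 - 90 i \sqrt{7}\right) = 127 - 90 i \sqrt{7}$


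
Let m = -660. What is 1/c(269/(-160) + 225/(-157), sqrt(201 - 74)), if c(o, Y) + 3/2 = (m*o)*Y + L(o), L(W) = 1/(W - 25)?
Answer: 1208216126064088416/422189649153361167104297999 + 1617296242357940999976*sqrt(127)/422189649153361167104297999 ≈ 4.3173e-5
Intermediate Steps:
L(W) = 1/(-25 + W)
c(o, Y) = -3/2 + 1/(-25 + o) - 660*Y*o (c(o, Y) = -3/2 + ((-660*o)*Y + 1/(-25 + o)) = -3/2 + (-660*Y*o + 1/(-25 + o)) = -3/2 + (1/(-25 + o) - 660*Y*o) = -3/2 + 1/(-25 + o) - 660*Y*o)
1/c(269/(-160) + 225/(-157), sqrt(201 - 74)) = 1/((2 - 3*(1 + 440*sqrt(201 - 74)*(269/(-160) + 225/(-157)))*(-25 + (269/(-160) + 225/(-157))))/(2*(-25 + (269/(-160) + 225/(-157))))) = 1/((2 - 3*(1 + 440*sqrt(127)*(269*(-1/160) + 225*(-1/157)))*(-25 + (269*(-1/160) + 225*(-1/157))))/(2*(-25 + (269*(-1/160) + 225*(-1/157))))) = 1/((2 - 3*(1 + 440*sqrt(127)*(-269/160 - 225/157))*(-25 + (-269/160 - 225/157)))/(2*(-25 + (-269/160 - 225/157)))) = 1/((2 - 3*(1 + 440*sqrt(127)*(-78233/25120))*(-25 - 78233/25120))/(2*(-25 - 78233/25120))) = 1/((2 - 3*(1 - 860563*sqrt(127)/628)*(-706233/25120))/(2*(-706233/25120))) = 1/((1/2)*(-25120/706233)*(2 + (2118699/25120 - 1823273967537*sqrt(127)/15775360))) = 1/((1/2)*(-25120/706233)*(2168939/25120 - 1823273967537*sqrt(127)/15775360)) = 1/(-2168939/1412466 + 2581689*sqrt(127)/1256)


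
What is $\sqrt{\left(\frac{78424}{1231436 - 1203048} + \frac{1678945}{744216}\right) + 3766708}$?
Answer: $\frac{\sqrt{26269400253537347796688326}}{2640850476} \approx 1940.8$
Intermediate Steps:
$\sqrt{\left(\frac{78424}{1231436 - 1203048} + \frac{1678945}{744216}\right) + 3766708} = \sqrt{\left(\frac{78424}{28388} + 1678945 \cdot \frac{1}{744216}\right) + 3766708} = \sqrt{\left(78424 \cdot \frac{1}{28388} + \frac{1678945}{744216}\right) + 3766708} = \sqrt{\left(\frac{19606}{7097} + \frac{1678945}{744216}\right) + 3766708} = \sqrt{\frac{26506571561}{5281700952} + 3766708} = \sqrt{\frac{19894651736077577}{5281700952}} = \frac{\sqrt{26269400253537347796688326}}{2640850476}$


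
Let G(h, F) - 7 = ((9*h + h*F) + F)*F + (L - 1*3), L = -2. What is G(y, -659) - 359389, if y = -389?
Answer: -166553256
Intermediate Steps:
G(h, F) = 2 + F*(F + 9*h + F*h) (G(h, F) = 7 + (((9*h + h*F) + F)*F + (-2 - 1*3)) = 7 + (((9*h + F*h) + F)*F + (-2 - 3)) = 7 + ((F + 9*h + F*h)*F - 5) = 7 + (F*(F + 9*h + F*h) - 5) = 7 + (-5 + F*(F + 9*h + F*h)) = 2 + F*(F + 9*h + F*h))
G(y, -659) - 359389 = (2 + (-659)² - 389*(-659)² + 9*(-659)*(-389)) - 359389 = (2 + 434281 - 389*434281 + 2307159) - 359389 = (2 + 434281 - 168935309 + 2307159) - 359389 = -166193867 - 359389 = -166553256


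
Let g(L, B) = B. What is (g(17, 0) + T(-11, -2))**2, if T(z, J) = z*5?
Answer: 3025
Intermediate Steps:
T(z, J) = 5*z
(g(17, 0) + T(-11, -2))**2 = (0 + 5*(-11))**2 = (0 - 55)**2 = (-55)**2 = 3025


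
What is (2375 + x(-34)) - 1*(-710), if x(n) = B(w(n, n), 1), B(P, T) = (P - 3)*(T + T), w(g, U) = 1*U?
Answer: 3011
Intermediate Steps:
w(g, U) = U
B(P, T) = 2*T*(-3 + P) (B(P, T) = (-3 + P)*(2*T) = 2*T*(-3 + P))
x(n) = -6 + 2*n (x(n) = 2*1*(-3 + n) = -6 + 2*n)
(2375 + x(-34)) - 1*(-710) = (2375 + (-6 + 2*(-34))) - 1*(-710) = (2375 + (-6 - 68)) + 710 = (2375 - 74) + 710 = 2301 + 710 = 3011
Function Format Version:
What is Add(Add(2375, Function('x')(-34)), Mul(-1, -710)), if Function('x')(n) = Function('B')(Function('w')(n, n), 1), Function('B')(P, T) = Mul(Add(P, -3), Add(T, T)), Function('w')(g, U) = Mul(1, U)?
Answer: 3011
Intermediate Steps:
Function('w')(g, U) = U
Function('B')(P, T) = Mul(2, T, Add(-3, P)) (Function('B')(P, T) = Mul(Add(-3, P), Mul(2, T)) = Mul(2, T, Add(-3, P)))
Function('x')(n) = Add(-6, Mul(2, n)) (Function('x')(n) = Mul(2, 1, Add(-3, n)) = Add(-6, Mul(2, n)))
Add(Add(2375, Function('x')(-34)), Mul(-1, -710)) = Add(Add(2375, Add(-6, Mul(2, -34))), Mul(-1, -710)) = Add(Add(2375, Add(-6, -68)), 710) = Add(Add(2375, -74), 710) = Add(2301, 710) = 3011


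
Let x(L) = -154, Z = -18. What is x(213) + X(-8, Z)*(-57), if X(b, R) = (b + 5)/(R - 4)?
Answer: -3559/22 ≈ -161.77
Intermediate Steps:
X(b, R) = (5 + b)/(-4 + R)
x(213) + X(-8, Z)*(-57) = -154 + ((5 - 8)/(-4 - 18))*(-57) = -154 + (-3/(-22))*(-57) = -154 - 1/22*(-3)*(-57) = -154 + (3/22)*(-57) = -154 - 171/22 = -3559/22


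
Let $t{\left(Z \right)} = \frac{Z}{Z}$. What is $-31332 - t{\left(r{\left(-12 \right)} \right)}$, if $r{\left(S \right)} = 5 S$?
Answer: $-31333$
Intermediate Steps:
$t{\left(Z \right)} = 1$
$-31332 - t{\left(r{\left(-12 \right)} \right)} = -31332 - 1 = -31333$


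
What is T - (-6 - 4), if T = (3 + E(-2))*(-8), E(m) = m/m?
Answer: -22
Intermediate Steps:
E(m) = 1
T = -32 (T = (3 + 1)*(-8) = 4*(-8) = -32)
T - (-6 - 4) = -32 - (-6 - 4) = -32 - (-10) = -32 - 1*(-10) = -32 + 10 = -22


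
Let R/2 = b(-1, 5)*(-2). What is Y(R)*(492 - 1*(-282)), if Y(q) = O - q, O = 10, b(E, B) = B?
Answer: 23220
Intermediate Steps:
R = -20 (R = 2*(5*(-2)) = 2*(-10) = -20)
Y(q) = 10 - q
Y(R)*(492 - 1*(-282)) = (10 - 1*(-20))*(492 - 1*(-282)) = (10 + 20)*(492 + 282) = 30*774 = 23220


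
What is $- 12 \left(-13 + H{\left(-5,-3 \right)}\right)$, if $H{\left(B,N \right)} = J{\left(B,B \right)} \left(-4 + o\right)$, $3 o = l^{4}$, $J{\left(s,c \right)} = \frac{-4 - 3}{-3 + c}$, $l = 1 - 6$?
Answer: $- \frac{3979}{2} \approx -1989.5$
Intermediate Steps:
$l = -5$ ($l = 1 - 6 = -5$)
$J{\left(s,c \right)} = - \frac{7}{-3 + c}$
$o = \frac{625}{3}$ ($o = \frac{\left(-5\right)^{4}}{3} = \frac{1}{3} \cdot 625 = \frac{625}{3} \approx 208.33$)
$H{\left(B,N \right)} = - \frac{4291}{3 \left(-3 + B\right)}$ ($H{\left(B,N \right)} = - \frac{7}{-3 + B} \left(-4 + \frac{625}{3}\right) = - \frac{7}{-3 + B} \frac{613}{3} = - \frac{4291}{3 \left(-3 + B\right)}$)
$- 12 \left(-13 + H{\left(-5,-3 \right)}\right) = - 12 \left(-13 - \frac{4291}{-9 + 3 \left(-5\right)}\right) = - 12 \left(-13 - \frac{4291}{-9 - 15}\right) = - 12 \left(-13 - \frac{4291}{-24}\right) = - 12 \left(-13 - - \frac{4291}{24}\right) = - 12 \left(-13 + \frac{4291}{24}\right) = \left(-12\right) \frac{3979}{24} = - \frac{3979}{2}$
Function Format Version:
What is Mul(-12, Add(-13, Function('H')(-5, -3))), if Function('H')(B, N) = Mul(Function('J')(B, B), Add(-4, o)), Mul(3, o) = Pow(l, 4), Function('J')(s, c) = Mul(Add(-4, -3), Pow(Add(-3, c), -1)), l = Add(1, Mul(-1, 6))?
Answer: Rational(-3979, 2) ≈ -1989.5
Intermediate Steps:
l = -5 (l = Add(1, -6) = -5)
Function('J')(s, c) = Mul(-7, Pow(Add(-3, c), -1))
o = Rational(625, 3) (o = Mul(Rational(1, 3), Pow(-5, 4)) = Mul(Rational(1, 3), 625) = Rational(625, 3) ≈ 208.33)
Function('H')(B, N) = Mul(Rational(-4291, 3), Pow(Add(-3, B), -1)) (Function('H')(B, N) = Mul(Mul(-7, Pow(Add(-3, B), -1)), Add(-4, Rational(625, 3))) = Mul(Mul(-7, Pow(Add(-3, B), -1)), Rational(613, 3)) = Mul(Rational(-4291, 3), Pow(Add(-3, B), -1)))
Mul(-12, Add(-13, Function('H')(-5, -3))) = Mul(-12, Add(-13, Mul(-4291, Pow(Add(-9, Mul(3, -5)), -1)))) = Mul(-12, Add(-13, Mul(-4291, Pow(Add(-9, -15), -1)))) = Mul(-12, Add(-13, Mul(-4291, Pow(-24, -1)))) = Mul(-12, Add(-13, Mul(-4291, Rational(-1, 24)))) = Mul(-12, Add(-13, Rational(4291, 24))) = Mul(-12, Rational(3979, 24)) = Rational(-3979, 2)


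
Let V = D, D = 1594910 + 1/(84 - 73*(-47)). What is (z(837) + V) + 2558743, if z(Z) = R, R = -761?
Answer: 14597415381/3515 ≈ 4.1529e+6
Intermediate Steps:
z(Z) = -761
D = 5606108651/3515 (D = 1594910 + 1/(84 + 3431) = 1594910 + 1/3515 = 5606108651/3515 ≈ 1.5949e+6)
V = 5606108651/3515 ≈ 1.5949e+6
(z(837) + V) + 2558743 = (-761 + 5606108651/3515) + 2558743 = 5603433736/3515 + 2558743 = 14597415381/3515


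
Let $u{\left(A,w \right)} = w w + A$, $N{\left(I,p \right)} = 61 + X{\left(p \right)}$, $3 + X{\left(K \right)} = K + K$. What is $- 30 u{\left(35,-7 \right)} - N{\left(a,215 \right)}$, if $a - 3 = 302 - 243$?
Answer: $-3008$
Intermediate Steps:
$X{\left(K \right)} = -3 + 2 K$ ($X{\left(K \right)} = -3 + \left(K + K\right) = -3 + 2 K$)
$a = 62$ ($a = 3 + \left(302 - 243\right) = 3 + 59 = 62$)
$N{\left(I,p \right)} = 58 + 2 p$ ($N{\left(I,p \right)} = 61 + \left(-3 + 2 p\right) = 58 + 2 p$)
$u{\left(A,w \right)} = A + w^{2}$ ($u{\left(A,w \right)} = w^{2} + A = A + w^{2}$)
$- 30 u{\left(35,-7 \right)} - N{\left(a,215 \right)} = - 30 \left(35 + \left(-7\right)^{2}\right) - \left(58 + 2 \cdot 215\right) = - 30 \left(35 + 49\right) - \left(58 + 430\right) = \left(-30\right) 84 - 488 = -2520 - 488 = -3008$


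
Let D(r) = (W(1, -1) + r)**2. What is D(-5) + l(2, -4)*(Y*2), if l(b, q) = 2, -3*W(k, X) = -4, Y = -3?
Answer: 13/9 ≈ 1.4444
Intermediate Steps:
W(k, X) = 4/3 (W(k, X) = -1/3*(-4) = 4/3)
D(r) = (4/3 + r)**2
D(-5) + l(2, -4)*(Y*2) = (4 + 3*(-5))**2/9 + 2*(-3*2) = (4 - 15)**2/9 + 2*(-6) = (1/9)*(-11)**2 - 12 = (1/9)*121 - 12 = 121/9 - 12 = 13/9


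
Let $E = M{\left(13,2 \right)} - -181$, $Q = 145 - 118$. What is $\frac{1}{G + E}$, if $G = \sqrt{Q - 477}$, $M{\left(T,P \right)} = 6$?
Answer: $\frac{187}{35419} - \frac{15 i \sqrt{2}}{35419} \approx 0.0052797 - 0.00059892 i$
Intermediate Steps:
$Q = 27$ ($Q = 145 - 118 = 27$)
$E = 187$ ($E = 6 - -181 = 6 + 181 = 187$)
$G = 15 i \sqrt{2}$ ($G = \sqrt{27 - 477} = \sqrt{-450} = 15 i \sqrt{2} \approx 21.213 i$)
$\frac{1}{G + E} = \frac{1}{15 i \sqrt{2} + 187} = \frac{1}{187 + 15 i \sqrt{2}}$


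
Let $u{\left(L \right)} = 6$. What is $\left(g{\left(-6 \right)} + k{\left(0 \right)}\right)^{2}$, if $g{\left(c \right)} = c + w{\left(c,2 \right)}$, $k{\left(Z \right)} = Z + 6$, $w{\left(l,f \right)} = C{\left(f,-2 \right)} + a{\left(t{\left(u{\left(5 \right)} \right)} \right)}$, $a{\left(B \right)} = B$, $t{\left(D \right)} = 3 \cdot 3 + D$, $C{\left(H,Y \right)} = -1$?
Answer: $196$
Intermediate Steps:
$t{\left(D \right)} = 9 + D$
$w{\left(l,f \right)} = 14$ ($w{\left(l,f \right)} = -1 + \left(9 + 6\right) = -1 + 15 = 14$)
$k{\left(Z \right)} = 6 + Z$
$g{\left(c \right)} = 14 + c$ ($g{\left(c \right)} = c + 14 = 14 + c$)
$\left(g{\left(-6 \right)} + k{\left(0 \right)}\right)^{2} = \left(\left(14 - 6\right) + \left(6 + 0\right)\right)^{2} = \left(8 + 6\right)^{2} = 14^{2} = 196$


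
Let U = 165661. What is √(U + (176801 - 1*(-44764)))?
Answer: √387226 ≈ 622.27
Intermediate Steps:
√(U + (176801 - 1*(-44764))) = √(165661 + (176801 - 1*(-44764))) = √(165661 + (176801 + 44764)) = √(165661 + 221565) = √387226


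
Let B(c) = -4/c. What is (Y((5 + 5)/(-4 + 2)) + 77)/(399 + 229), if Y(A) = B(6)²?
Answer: 697/5652 ≈ 0.12332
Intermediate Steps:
Y(A) = 4/9 (Y(A) = (-4/6)² = (-4*⅙)² = (-⅔)² = 4/9)
(Y((5 + 5)/(-4 + 2)) + 77)/(399 + 229) = (4/9 + 77)/(399 + 229) = (697/9)/628 = (697/9)*(1/628) = 697/5652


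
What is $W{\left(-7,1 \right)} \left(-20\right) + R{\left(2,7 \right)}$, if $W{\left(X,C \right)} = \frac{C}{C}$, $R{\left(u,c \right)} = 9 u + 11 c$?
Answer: $75$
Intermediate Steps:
$W{\left(X,C \right)} = 1$
$W{\left(-7,1 \right)} \left(-20\right) + R{\left(2,7 \right)} = 1 \left(-20\right) + \left(9 \cdot 2 + 11 \cdot 7\right) = -20 + \left(18 + 77\right) = -20 + 95 = 75$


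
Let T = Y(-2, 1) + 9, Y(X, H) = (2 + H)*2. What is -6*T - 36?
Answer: -126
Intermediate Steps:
Y(X, H) = 4 + 2*H
T = 15 (T = (4 + 2*1) + 9 = (4 + 2) + 9 = 6 + 9 = 15)
-6*T - 36 = -6*15 - 36 = -90 - 36 = -126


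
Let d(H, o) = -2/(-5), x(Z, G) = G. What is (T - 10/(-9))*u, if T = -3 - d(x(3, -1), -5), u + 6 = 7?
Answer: -103/45 ≈ -2.2889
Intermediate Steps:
u = 1 (u = -6 + 7 = 1)
d(H, o) = ⅖ (d(H, o) = -2*(-⅕) = ⅖)
T = -17/5 (T = -3 - 1*⅖ = -3 - ⅖ = -17/5 ≈ -3.4000)
(T - 10/(-9))*u = (-17/5 - 10/(-9))*1 = (-17/5 - 10*(-⅑))*1 = (-17/5 + 10/9)*1 = -103/45*1 = -103/45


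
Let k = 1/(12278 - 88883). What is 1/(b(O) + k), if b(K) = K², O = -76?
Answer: 76605/442470479 ≈ 0.00017313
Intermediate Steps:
k = -1/76605 (k = 1/(-76605) = -1/76605 ≈ -1.3054e-5)
1/(b(O) + k) = 1/((-76)² - 1/76605) = 1/(5776 - 1/76605) = 1/(442470479/76605) = 76605/442470479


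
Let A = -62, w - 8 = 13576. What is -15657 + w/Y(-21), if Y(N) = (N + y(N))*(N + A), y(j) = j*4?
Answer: -45479057/2905 ≈ -15655.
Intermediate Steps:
w = 13584 (w = 8 + 13576 = 13584)
y(j) = 4*j
Y(N) = 5*N*(-62 + N) (Y(N) = (N + 4*N)*(N - 62) = (5*N)*(-62 + N) = 5*N*(-62 + N))
-15657 + w/Y(-21) = -15657 + 13584/((5*(-21)*(-62 - 21))) = -15657 + 13584/((5*(-21)*(-83))) = -15657 + 13584/8715 = -15657 + 13584*(1/8715) = -15657 + 4528/2905 = -45479057/2905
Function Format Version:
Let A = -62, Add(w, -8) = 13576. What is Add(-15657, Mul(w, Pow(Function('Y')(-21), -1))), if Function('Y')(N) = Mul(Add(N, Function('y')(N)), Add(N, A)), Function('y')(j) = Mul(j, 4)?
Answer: Rational(-45479057, 2905) ≈ -15655.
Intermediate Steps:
w = 13584 (w = Add(8, 13576) = 13584)
Function('y')(j) = Mul(4, j)
Function('Y')(N) = Mul(5, N, Add(-62, N)) (Function('Y')(N) = Mul(Add(N, Mul(4, N)), Add(N, -62)) = Mul(Mul(5, N), Add(-62, N)) = Mul(5, N, Add(-62, N)))
Add(-15657, Mul(w, Pow(Function('Y')(-21), -1))) = Add(-15657, Mul(13584, Pow(Mul(5, -21, Add(-62, -21)), -1))) = Add(-15657, Mul(13584, Pow(Mul(5, -21, -83), -1))) = Add(-15657, Mul(13584, Pow(8715, -1))) = Add(-15657, Mul(13584, Rational(1, 8715))) = Add(-15657, Rational(4528, 2905)) = Rational(-45479057, 2905)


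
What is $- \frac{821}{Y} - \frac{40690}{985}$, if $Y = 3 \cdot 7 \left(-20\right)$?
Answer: $- \frac{3256223}{82740} \approx -39.355$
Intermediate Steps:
$Y = -420$ ($Y = 21 \left(-20\right) = -420$)
$- \frac{821}{Y} - \frac{40690}{985} = - \frac{821}{-420} - \frac{40690}{985} = \left(-821\right) \left(- \frac{1}{420}\right) - \frac{8138}{197} = \frac{821}{420} - \frac{8138}{197} = - \frac{3256223}{82740}$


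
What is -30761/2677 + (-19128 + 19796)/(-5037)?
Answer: -156731393/13484049 ≈ -11.623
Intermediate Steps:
-30761/2677 + (-19128 + 19796)/(-5037) = -30761*1/2677 + 668*(-1/5037) = -30761/2677 - 668/5037 = -156731393/13484049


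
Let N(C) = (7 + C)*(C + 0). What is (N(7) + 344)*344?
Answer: 152048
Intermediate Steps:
N(C) = C*(7 + C) (N(C) = (7 + C)*C = C*(7 + C))
(N(7) + 344)*344 = (7*(7 + 7) + 344)*344 = (7*14 + 344)*344 = (98 + 344)*344 = 442*344 = 152048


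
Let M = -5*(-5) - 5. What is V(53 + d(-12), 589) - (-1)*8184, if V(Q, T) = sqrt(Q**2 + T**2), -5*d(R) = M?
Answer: 8184 + sqrt(349322) ≈ 8775.0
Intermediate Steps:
M = 20 (M = 25 - 5 = 20)
d(R) = -4 (d(R) = -1/5*20 = -4)
V(53 + d(-12), 589) - (-1)*8184 = sqrt((53 - 4)**2 + 589**2) - (-1)*8184 = sqrt(49**2 + 346921) - 1*(-8184) = sqrt(2401 + 346921) + 8184 = sqrt(349322) + 8184 = 8184 + sqrt(349322)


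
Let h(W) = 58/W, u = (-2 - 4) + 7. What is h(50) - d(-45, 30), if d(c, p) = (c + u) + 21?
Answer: 604/25 ≈ 24.160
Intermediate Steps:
u = 1 (u = -6 + 7 = 1)
d(c, p) = 22 + c (d(c, p) = (c + 1) + 21 = (1 + c) + 21 = 22 + c)
h(50) - d(-45, 30) = 58/50 - (22 - 45) = 58*(1/50) - 1*(-23) = 29/25 + 23 = 604/25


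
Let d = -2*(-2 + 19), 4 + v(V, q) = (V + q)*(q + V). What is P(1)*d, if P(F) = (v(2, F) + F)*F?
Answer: -204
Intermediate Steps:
v(V, q) = -4 + (V + q)² (v(V, q) = -4 + (V + q)*(q + V) = -4 + (V + q)*(V + q) = -4 + (V + q)²)
P(F) = F*(-4 + F + (2 + F)²) (P(F) = ((-4 + (2 + F)²) + F)*F = (-4 + F + (2 + F)²)*F = F*(-4 + F + (2 + F)²))
d = -34 (d = -2*17 = -34)
P(1)*d = (1²*(5 + 1))*(-34) = (1*6)*(-34) = 6*(-34) = -204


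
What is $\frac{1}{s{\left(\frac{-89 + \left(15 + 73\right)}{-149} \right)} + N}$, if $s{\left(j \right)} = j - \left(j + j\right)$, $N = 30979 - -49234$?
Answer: $\frac{149}{11951736} \approx 1.2467 \cdot 10^{-5}$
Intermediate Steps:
$N = 80213$ ($N = 30979 + 49234 = 80213$)
$s{\left(j \right)} = - j$ ($s{\left(j \right)} = j - 2 j = - j$)
$\frac{1}{s{\left(\frac{-89 + \left(15 + 73\right)}{-149} \right)} + N} = \frac{1}{- \frac{-89 + \left(15 + 73\right)}{-149} + 80213} = \frac{1}{- \frac{\left(-89 + 88\right) \left(-1\right)}{149} + 80213} = \frac{1}{- \frac{\left(-1\right) \left(-1\right)}{149} + 80213} = \frac{1}{\left(-1\right) \frac{1}{149} + 80213} = \frac{1}{- \frac{1}{149} + 80213} = \frac{1}{\frac{11951736}{149}} = \frac{149}{11951736}$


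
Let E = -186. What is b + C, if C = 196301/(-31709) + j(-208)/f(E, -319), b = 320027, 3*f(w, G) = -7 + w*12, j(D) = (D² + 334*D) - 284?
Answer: 22722861810722/70996451 ≈ 3.2006e+5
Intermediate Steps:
j(D) = -284 + D² + 334*D
f(w, G) = -7/3 + 4*w (f(w, G) = (-7 + w*12)/3 = (-7 + 12*w)/3 = -7/3 + 4*w)
C = 2080586545/70996451 (C = 196301/(-31709) + (-284 + (-208)² + 334*(-208))/(-7/3 + 4*(-186)) = 196301*(-1/31709) + (-284 + 43264 - 69472)/(-7/3 - 744) = -196301/31709 - 26492/(-2239/3) = -196301/31709 - 26492*(-3/2239) = -196301/31709 + 79476/2239 = 2080586545/70996451 ≈ 29.306)
b + C = 320027 + 2080586545/70996451 = 22722861810722/70996451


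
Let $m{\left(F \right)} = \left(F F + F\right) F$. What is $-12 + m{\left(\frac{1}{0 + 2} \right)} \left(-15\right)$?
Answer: $- \frac{141}{8} \approx -17.625$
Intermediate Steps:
$m{\left(F \right)} = F \left(F + F^{2}\right)$ ($m{\left(F \right)} = \left(F^{2} + F\right) F = \left(F + F^{2}\right) F = F \left(F + F^{2}\right)$)
$-12 + m{\left(\frac{1}{0 + 2} \right)} \left(-15\right) = -12 + \left(\frac{1}{0 + 2}\right)^{2} \left(1 + \frac{1}{0 + 2}\right) \left(-15\right) = -12 + \left(\frac{1}{2}\right)^{2} \left(1 + \frac{1}{2}\right) \left(-15\right) = -12 + \frac{1 + \frac{1}{2}}{4} \left(-15\right) = -12 + \frac{1}{4} \cdot \frac{3}{2} \left(-15\right) = -12 + \frac{3}{8} \left(-15\right) = -12 - \frac{45}{8} = - \frac{141}{8}$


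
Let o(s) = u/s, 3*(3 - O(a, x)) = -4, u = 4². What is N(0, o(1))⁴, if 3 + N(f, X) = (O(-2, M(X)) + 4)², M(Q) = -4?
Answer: 127880620816/6561 ≈ 1.9491e+7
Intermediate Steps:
u = 16
O(a, x) = 13/3 (O(a, x) = 3 - ⅓*(-4) = 3 + 4/3 = 13/3)
o(s) = 16/s
N(f, X) = 598/9 (N(f, X) = -3 + (13/3 + 4)² = -3 + (25/3)² = -3 + 625/9 = 598/9)
N(0, o(1))⁴ = (598/9)⁴ = 127880620816/6561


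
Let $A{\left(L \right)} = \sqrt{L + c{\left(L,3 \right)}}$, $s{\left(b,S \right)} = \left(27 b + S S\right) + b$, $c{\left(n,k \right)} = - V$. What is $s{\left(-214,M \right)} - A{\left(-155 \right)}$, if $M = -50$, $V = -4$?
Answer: $-3492 - i \sqrt{151} \approx -3492.0 - 12.288 i$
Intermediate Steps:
$c{\left(n,k \right)} = 4$ ($c{\left(n,k \right)} = \left(-1\right) \left(-4\right) = 4$)
$s{\left(b,S \right)} = S^{2} + 28 b$ ($s{\left(b,S \right)} = \left(27 b + S^{2}\right) + b = \left(S^{2} + 27 b\right) + b = S^{2} + 28 b$)
$A{\left(L \right)} = \sqrt{4 + L}$ ($A{\left(L \right)} = \sqrt{L + 4} = \sqrt{4 + L}$)
$s{\left(-214,M \right)} - A{\left(-155 \right)} = \left(\left(-50\right)^{2} + 28 \left(-214\right)\right) - \sqrt{4 - 155} = \left(2500 - 5992\right) - \sqrt{-151} = -3492 - i \sqrt{151}$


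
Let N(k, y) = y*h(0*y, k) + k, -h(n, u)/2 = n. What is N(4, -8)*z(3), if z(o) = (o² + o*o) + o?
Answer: 84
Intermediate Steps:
h(n, u) = -2*n
N(k, y) = k (N(k, y) = y*(-0*y) + k = y*(-2*0) + k = y*0 + k = 0 + k = k)
z(o) = o + 2*o² (z(o) = (o² + o²) + o = 2*o² + o = o + 2*o²)
N(4, -8)*z(3) = 4*(3*(1 + 2*3)) = 4*(3*(1 + 6)) = 4*(3*7) = 4*21 = 84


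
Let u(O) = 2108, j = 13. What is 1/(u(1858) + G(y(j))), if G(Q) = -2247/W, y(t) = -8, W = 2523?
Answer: 841/1772079 ≈ 0.00047458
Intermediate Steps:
G(Q) = -749/841 (G(Q) = -2247/2523 = -2247*1/2523 = -749/841)
1/(u(1858) + G(y(j))) = 1/(2108 - 749/841) = 1/(1772079/841) = 841/1772079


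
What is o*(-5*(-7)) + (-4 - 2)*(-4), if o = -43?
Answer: -1481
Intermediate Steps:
o*(-5*(-7)) + (-4 - 2)*(-4) = -(-215)*(-7) + (-4 - 2)*(-4) = -43*35 - 6*(-4) = -1505 + 24 = -1481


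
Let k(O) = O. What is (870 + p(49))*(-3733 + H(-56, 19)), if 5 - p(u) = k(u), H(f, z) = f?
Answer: -3129714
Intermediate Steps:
p(u) = 5 - u
(870 + p(49))*(-3733 + H(-56, 19)) = (870 + (5 - 1*49))*(-3733 - 56) = (870 + (5 - 49))*(-3789) = (870 - 44)*(-3789) = 826*(-3789) = -3129714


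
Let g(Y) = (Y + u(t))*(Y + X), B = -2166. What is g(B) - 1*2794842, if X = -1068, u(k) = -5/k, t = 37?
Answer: 155786244/37 ≈ 4.2104e+6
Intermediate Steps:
g(Y) = (-1068 + Y)*(-5/37 + Y) (g(Y) = (Y - 5/37)*(Y - 1068) = (Y - 5*1/37)*(-1068 + Y) = (Y - 5/37)*(-1068 + Y) = (-5/37 + Y)*(-1068 + Y) = (-1068 + Y)*(-5/37 + Y))
g(B) - 1*2794842 = (5340/37 + (-2166)² - 39521/37*(-2166)) - 1*2794842 = (5340/37 + 4691556 + 85602486/37) - 2794842 = 259195398/37 - 2794842 = 155786244/37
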